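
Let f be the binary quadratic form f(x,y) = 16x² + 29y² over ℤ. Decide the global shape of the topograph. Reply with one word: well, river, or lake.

D = b²−4ac = 0² − 4·16·29 = -1856
D < 0 ⇒ definite ⇒ every region one sign ⇒ single well

well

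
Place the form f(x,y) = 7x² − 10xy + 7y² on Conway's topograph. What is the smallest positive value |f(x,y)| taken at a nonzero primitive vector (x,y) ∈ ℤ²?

translate: b→4 (≡-10 mod 14), so (7,-10,7)→(7,4,4)
flip: (7,4,4)→(4,-4,7)
translate: b→4 (≡-4 mod 8), so (4,-4,7)→(4,4,7)
reduced (well bottom): (4,4,7) with a≤c, −a<b≤a
well minimum = a = 4

4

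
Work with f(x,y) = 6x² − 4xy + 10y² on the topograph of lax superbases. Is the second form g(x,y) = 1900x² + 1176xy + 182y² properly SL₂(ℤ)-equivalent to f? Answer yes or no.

D₁ = -224, D₂ = -224
f: reduced (well bottom): (6,-4,10) with a≤c, −a<b≤a
g: flip: (1900,1176,182)→(182,-1176,1900)
g: translate: b→-84 (≡-1176 mod 364), so (182,-1176,1900)→(182,-84,10)
g: flip: (182,-84,10)→(10,84,182)
g: translate: b→4 (≡84 mod 20), so (10,84,182)→(10,4,6)
g: flip: (10,4,6)→(6,-4,10)
g: reduced (well bottom): (6,-4,10) with a≤c, −a<b≤a
reduced forms (6, -4, 10) vs (6, -4, 10) ⇒ equivalent

yes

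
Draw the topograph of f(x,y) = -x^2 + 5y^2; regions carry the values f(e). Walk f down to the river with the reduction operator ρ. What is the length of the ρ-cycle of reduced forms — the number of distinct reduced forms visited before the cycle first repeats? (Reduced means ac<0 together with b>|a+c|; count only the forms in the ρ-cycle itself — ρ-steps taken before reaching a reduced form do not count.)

D = 20, ⌊√D⌋ = 4
descent: ρ → (5,0,-1)
descent: ρ → (-1,4,1)  [lands on river]
river: ρ → (1,4,-1)
ρ-cycle length = 2 (tail of 2 descent steps not counted)

2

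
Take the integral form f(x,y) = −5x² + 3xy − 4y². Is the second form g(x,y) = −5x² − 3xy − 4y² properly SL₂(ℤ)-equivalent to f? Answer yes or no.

D₁ = -71, D₂ = -71
f is negative-definite; reduce −f:
−f: flip: (5,-3,4)→(4,3,5)
−f: reduced (well bottom): (4,3,5) with a≤c, −a<b≤a
flip sign back: reduced form of f is (-4,-3,-5)
g is negative-definite; reduce −g:
−g: flip: (5,3,4)→(4,-3,5)
−g: reduced (well bottom): (4,-3,5) with a≤c, −a<b≤a
flip sign back: reduced form of g is (-4,3,-5)
reduced forms (-4, -3, -5) vs (-4, 3, -5) ⇒ inequivalent

no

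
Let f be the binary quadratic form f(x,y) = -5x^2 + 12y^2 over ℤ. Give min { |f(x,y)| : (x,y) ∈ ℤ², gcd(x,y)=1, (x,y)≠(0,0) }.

descent: ρ → (12,0,-5)
descent: ρ → (-5,10,7)  [lands on river]
river: ρ → (7,4,-8)
river: ρ → (-8,12,3)
river: ρ → (3,12,-8)
river: ρ → (-8,4,7)
river: ρ → (7,10,-5)
closes: descent 2, river 6
min |a| on river = 3

3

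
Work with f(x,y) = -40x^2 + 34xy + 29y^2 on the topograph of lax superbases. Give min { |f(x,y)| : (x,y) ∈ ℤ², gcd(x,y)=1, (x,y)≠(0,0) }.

river: ρ → (29,24,-45)
river: ρ → (-45,66,8)
river: ρ → (8,62,-61)
river: ρ → (-61,60,9)
river: ρ → (9,66,-40)
river: ρ → (-40,14,35)
river: ρ → (35,56,-19)
river: ρ → (-19,58,32)
river: ρ → (32,70,-7)
river: ρ → (-7,70,32)
river: ρ → (32,58,-19)
river: ρ → (-19,56,35)
river: ρ → (35,14,-40)
river: ρ → (-40,66,9)
river: ρ → (9,60,-61)
river: ρ → (-61,62,8)
river: ρ → (8,66,-45)
river: ρ → (-45,24,29)
river: ρ → (29,34,-40)
river: ρ → (-40,46,23)
river: ρ → (23,46,-40)
river: ρ → (-40,34,29)
closes: descent 0, river 22
min |a| on river = 7

7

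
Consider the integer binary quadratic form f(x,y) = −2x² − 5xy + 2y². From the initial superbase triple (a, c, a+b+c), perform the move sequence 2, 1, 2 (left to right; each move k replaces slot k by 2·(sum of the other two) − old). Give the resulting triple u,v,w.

start (-2,2,-5) = (f(1,0),f(0,1),f(1,1))
replace slot 2: 2·((-2)+(-5)) − 2 = -16 → (-2,-16,-5)
replace slot 1: 2·((-16)+(-5)) − (-2) = -40 → (-40,-16,-5)
replace slot 2: 2·((-40)+(-5)) − (-16) = -74 → (-40,-74,-5)

-40,-74,-5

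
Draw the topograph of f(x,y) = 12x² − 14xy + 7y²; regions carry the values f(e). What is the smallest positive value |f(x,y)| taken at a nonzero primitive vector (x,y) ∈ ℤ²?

translate: b→10 (≡-14 mod 24), so (12,-14,7)→(12,10,5)
flip: (12,10,5)→(5,-10,12)
translate: b→0 (≡-10 mod 10), so (5,-10,12)→(5,0,7)
reduced (well bottom): (5,0,7) with a≤c, −a<b≤a
well minimum = a = 5

5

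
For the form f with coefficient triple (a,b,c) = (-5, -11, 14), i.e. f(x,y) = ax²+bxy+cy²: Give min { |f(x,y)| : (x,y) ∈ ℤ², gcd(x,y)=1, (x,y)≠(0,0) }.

descent: ρ → (14,11,-5)  [lands on river]
river: ρ → (-5,19,2)
river: ρ → (2,17,-14)
river: ρ → (-14,11,5)
river: ρ → (5,19,-2)
river: ρ → (-2,17,14)
closes: descent 1, river 6
min |a| on river = 2

2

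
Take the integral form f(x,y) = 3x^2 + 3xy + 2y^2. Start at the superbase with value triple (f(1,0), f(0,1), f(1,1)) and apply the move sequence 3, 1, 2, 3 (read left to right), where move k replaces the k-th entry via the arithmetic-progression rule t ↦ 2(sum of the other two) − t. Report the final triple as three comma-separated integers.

start (3,2,8) = (f(1,0),f(0,1),f(1,1))
replace slot 3: 2·(3+2) − 8 = 2 → (3,2,2)
replace slot 1: 2·(2+2) − 3 = 5 → (5,2,2)
replace slot 2: 2·(5+2) − 2 = 12 → (5,12,2)
replace slot 3: 2·(5+12) − 2 = 32 → (5,12,32)

5,12,32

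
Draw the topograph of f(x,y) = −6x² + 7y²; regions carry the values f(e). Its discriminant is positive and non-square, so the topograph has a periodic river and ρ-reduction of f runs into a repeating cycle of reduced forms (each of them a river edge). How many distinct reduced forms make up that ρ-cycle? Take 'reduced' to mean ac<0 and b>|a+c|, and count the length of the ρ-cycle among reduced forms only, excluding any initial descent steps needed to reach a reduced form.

D = 168, ⌊√D⌋ = 12
descent: ρ → (7,0,-6)
descent: ρ → (-6,12,1)  [lands on river]
river: ρ → (1,12,-6)
ρ-cycle length = 2 (tail of 2 descent steps not counted)

2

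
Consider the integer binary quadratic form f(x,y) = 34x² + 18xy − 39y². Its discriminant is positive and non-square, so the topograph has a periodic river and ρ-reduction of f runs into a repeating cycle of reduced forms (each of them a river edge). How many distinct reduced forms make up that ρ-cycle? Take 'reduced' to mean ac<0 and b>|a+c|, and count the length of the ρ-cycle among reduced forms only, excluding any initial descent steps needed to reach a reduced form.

D = 5628, ⌊√D⌋ = 75
river: ρ → (-39,60,13)
river: ρ → (13,70,-14)
river: ρ → (-14,70,13)
river: ρ → (13,60,-39)
river: ρ → (-39,18,34)
river: ρ → (34,50,-23)
river: ρ → (-23,42,42)
river: ρ → (42,42,-23)
river: ρ → (-23,50,34)
river: ρ → (34,18,-39)
ρ-cycle length = 10 (tail of 0 descent steps not counted)

10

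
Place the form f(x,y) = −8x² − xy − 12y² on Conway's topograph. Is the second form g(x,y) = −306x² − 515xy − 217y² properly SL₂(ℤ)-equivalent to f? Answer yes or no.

D₁ = -383, D₂ = -383
f is negative-definite; reduce −f:
−f: reduced (well bottom): (8,1,12) with a≤c, −a<b≤a
flip sign back: reduced form of f is (-8,-1,-12)
g is negative-definite; reduce −g:
−g: translate: b→-97 (≡515 mod 612), so (306,515,217)→(306,-97,8)
−g: flip: (306,-97,8)→(8,97,306)
−g: translate: b→1 (≡97 mod 16), so (8,97,306)→(8,1,12)
−g: reduced (well bottom): (8,1,12) with a≤c, −a<b≤a
flip sign back: reduced form of g is (-8,-1,-12)
reduced forms (-8, -1, -12) vs (-8, -1, -12) ⇒ equivalent

yes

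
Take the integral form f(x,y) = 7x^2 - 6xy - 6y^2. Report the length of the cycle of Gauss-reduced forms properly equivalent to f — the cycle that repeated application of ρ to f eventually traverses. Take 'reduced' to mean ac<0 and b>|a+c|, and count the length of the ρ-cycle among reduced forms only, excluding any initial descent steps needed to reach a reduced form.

D = 204, ⌊√D⌋ = 14
descent: ρ → (-6,6,7)  [lands on river]
river: ρ → (7,8,-5)
river: ρ → (-5,12,3)
river: ρ → (3,12,-5)
river: ρ → (-5,8,7)
river: ρ → (7,6,-6)
ρ-cycle length = 6 (tail of 1 descent step not counted)

6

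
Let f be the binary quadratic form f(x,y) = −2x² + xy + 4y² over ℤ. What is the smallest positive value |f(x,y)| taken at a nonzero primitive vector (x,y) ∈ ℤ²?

descent: ρ → (4,-1,-2)
descent: ρ → (-2,5,1)  [lands on river]
river: ρ → (1,5,-2)
river: ρ → (-2,3,3)
river: ρ → (3,3,-2)
closes: descent 2, river 4
min |a| on river = 1

1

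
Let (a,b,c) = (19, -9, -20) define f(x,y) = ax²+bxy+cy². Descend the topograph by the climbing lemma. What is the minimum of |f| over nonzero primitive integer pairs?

descent: ρ → (-20,9,19)  [lands on river]
river: ρ → (19,29,-10)
river: ρ → (-10,31,16)
river: ρ → (16,33,-8)
river: ρ → (-8,31,20)
river: ρ → (20,9,-19)
river: ρ → (-19,29,10)
river: ρ → (10,31,-16)
river: ρ → (-16,33,8)
river: ρ → (8,31,-20)
closes: descent 1, river 10
min |a| on river = 8

8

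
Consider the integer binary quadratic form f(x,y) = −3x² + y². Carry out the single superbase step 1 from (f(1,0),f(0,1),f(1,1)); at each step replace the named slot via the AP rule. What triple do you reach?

start (-3,1,-2) = (f(1,0),f(0,1),f(1,1))
replace slot 1: 2·(1+(-2)) − (-3) = 1 → (1,1,-2)

1,1,-2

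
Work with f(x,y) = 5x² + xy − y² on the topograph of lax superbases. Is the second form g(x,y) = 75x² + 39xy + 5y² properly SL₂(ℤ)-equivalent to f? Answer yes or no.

D₁ = 21, D₂ = 21
river cycle of f (length 2): (-1, 3, 3), (3, 3, -1)
river cycle of g (length 2): (-1, 3, 3), (3, 3, -1)
cycles coincide ⇒ equivalent

yes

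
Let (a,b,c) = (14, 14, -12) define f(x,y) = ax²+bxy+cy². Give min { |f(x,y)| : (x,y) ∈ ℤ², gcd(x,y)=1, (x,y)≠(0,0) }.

river: ρ → (-12,10,16)
river: ρ → (16,22,-6)
river: ρ → (-6,26,8)
river: ρ → (8,22,-12)
river: ρ → (-12,26,4)
river: ρ → (4,22,-24)
river: ρ → (-24,26,2)
river: ρ → (2,26,-24)
river: ρ → (-24,22,4)
river: ρ → (4,26,-12)
river: ρ → (-12,22,8)
river: ρ → (8,26,-6)
river: ρ → (-6,22,16)
river: ρ → (16,10,-12)
river: ρ → (-12,14,14)
river: ρ → (14,14,-12)
closes: descent 0, river 16
min |a| on river = 2

2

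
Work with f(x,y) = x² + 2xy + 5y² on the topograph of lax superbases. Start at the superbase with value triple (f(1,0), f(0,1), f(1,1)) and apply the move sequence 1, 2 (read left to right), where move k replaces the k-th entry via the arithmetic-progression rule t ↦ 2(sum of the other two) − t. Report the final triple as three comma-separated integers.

start (1,5,8) = (f(1,0),f(0,1),f(1,1))
replace slot 1: 2·(5+8) − 1 = 25 → (25,5,8)
replace slot 2: 2·(25+8) − 5 = 61 → (25,61,8)

25,61,8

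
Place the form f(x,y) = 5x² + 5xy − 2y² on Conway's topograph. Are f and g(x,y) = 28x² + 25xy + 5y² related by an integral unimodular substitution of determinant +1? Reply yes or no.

D₁ = 65, D₂ = 65
river cycle of f (length 6): (-2, 7, 2), (2, 5, -5), (-5, 5, 2), (2, 7, -2), (-2, 5, 5), (5, 5, -2)
river cycle of g (length 6): (5, 5, -2), (-2, 7, 2), (2, 5, -5), (-5, 5, 2), (2, 7, -2), (-2, 5, 5)
cycles coincide ⇒ equivalent

yes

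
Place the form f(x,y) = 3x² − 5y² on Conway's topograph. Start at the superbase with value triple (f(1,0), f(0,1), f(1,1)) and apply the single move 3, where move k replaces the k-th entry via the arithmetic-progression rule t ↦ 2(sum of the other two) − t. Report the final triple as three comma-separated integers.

start (3,-5,-2) = (f(1,0),f(0,1),f(1,1))
replace slot 3: 2·(3+(-5)) − (-2) = -2 → (3,-5,-2)

3,-5,-2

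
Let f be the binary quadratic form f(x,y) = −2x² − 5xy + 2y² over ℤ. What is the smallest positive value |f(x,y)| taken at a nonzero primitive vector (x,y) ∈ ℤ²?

descent: ρ → (2,5,-2)  [lands on river]
river: ρ → (-2,3,4)
river: ρ → (4,5,-1)
river: ρ → (-1,5,4)
river: ρ → (4,3,-2)
river: ρ → (-2,5,2)
river: ρ → (2,3,-4)
river: ρ → (-4,5,1)
river: ρ → (1,5,-4)
river: ρ → (-4,3,2)
closes: descent 1, river 10
min |a| on river = 1

1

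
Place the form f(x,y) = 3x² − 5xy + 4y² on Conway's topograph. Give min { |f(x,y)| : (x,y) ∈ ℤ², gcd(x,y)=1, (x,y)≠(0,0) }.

translate: b→1 (≡-5 mod 6), so (3,-5,4)→(3,1,2)
flip: (3,1,2)→(2,-1,3)
reduced (well bottom): (2,-1,3) with a≤c, −a<b≤a
well minimum = a = 2

2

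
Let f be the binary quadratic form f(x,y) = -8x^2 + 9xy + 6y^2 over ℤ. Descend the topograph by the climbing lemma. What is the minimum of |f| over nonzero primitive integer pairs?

river: ρ → (6,15,-2)
river: ρ → (-2,13,13)
river: ρ → (13,13,-2)
river: ρ → (-2,15,6)
river: ρ → (6,9,-8)
river: ρ → (-8,7,7)
river: ρ → (7,7,-8)
river: ρ → (-8,9,6)
closes: descent 0, river 8
min |a| on river = 2

2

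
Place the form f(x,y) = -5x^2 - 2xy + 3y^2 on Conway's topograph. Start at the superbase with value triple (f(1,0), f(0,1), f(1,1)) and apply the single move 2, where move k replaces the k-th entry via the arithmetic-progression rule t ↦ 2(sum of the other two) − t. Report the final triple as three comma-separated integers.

start (-5,3,-4) = (f(1,0),f(0,1),f(1,1))
replace slot 2: 2·((-5)+(-4)) − 3 = -21 → (-5,-21,-4)

-5,-21,-4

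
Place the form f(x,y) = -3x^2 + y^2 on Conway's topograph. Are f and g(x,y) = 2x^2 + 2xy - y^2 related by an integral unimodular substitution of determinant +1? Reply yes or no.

D₁ = 12, D₂ = 12
river cycle of f (length 2): (1, 2, -2), (-2, 2, 1)
river cycle of g (length 2): (-1, 2, 2), (2, 2, -1)
cycles differ ⇒ inequivalent

no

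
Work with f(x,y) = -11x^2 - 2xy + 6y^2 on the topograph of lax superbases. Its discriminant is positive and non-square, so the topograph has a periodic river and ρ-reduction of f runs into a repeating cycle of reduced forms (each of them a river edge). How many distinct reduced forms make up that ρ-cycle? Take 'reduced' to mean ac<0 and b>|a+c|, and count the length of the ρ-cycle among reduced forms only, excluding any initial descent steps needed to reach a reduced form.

D = 268, ⌊√D⌋ = 16
descent: ρ → (6,14,-3)  [lands on river]
river: ρ → (-3,16,1)
river: ρ → (1,16,-3)
river: ρ → (-3,14,6)
river: ρ → (6,10,-7)
river: ρ → (-7,4,9)
river: ρ → (9,14,-2)
river: ρ → (-2,14,9)
river: ρ → (9,4,-7)
river: ρ → (-7,10,6)
ρ-cycle length = 10 (tail of 1 descent step not counted)

10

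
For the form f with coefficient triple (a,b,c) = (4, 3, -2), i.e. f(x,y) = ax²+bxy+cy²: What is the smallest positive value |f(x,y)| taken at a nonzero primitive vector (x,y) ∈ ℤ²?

river: ρ → (-2,5,2)
river: ρ → (2,3,-4)
river: ρ → (-4,5,1)
river: ρ → (1,5,-4)
river: ρ → (-4,3,2)
river: ρ → (2,5,-2)
river: ρ → (-2,3,4)
river: ρ → (4,5,-1)
river: ρ → (-1,5,4)
river: ρ → (4,3,-2)
closes: descent 0, river 10
min |a| on river = 1

1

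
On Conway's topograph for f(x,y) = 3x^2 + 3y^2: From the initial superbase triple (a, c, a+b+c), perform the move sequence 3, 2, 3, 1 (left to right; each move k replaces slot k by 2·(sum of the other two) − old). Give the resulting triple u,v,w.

start (3,3,6) = (f(1,0),f(0,1),f(1,1))
replace slot 3: 2·(3+3) − 6 = 6 → (3,3,6)
replace slot 2: 2·(3+6) − 3 = 15 → (3,15,6)
replace slot 3: 2·(3+15) − 6 = 30 → (3,15,30)
replace slot 1: 2·(15+30) − 3 = 87 → (87,15,30)

87,15,30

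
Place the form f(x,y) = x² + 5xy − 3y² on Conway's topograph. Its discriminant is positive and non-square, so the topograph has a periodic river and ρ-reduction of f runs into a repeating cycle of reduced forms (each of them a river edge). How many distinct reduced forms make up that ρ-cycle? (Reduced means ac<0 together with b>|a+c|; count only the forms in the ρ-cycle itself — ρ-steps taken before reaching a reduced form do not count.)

D = 37, ⌊√D⌋ = 6
river: ρ → (-3,1,3)
river: ρ → (3,5,-1)
river: ρ → (-1,5,3)
river: ρ → (3,1,-3)
river: ρ → (-3,5,1)
river: ρ → (1,5,-3)
ρ-cycle length = 6 (tail of 0 descent steps not counted)

6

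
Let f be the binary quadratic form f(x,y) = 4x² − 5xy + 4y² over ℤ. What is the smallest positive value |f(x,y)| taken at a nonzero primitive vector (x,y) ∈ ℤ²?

translate: b→3 (≡-5 mod 8), so (4,-5,4)→(4,3,3)
flip: (4,3,3)→(3,-3,4)
translate: b→3 (≡-3 mod 6), so (3,-3,4)→(3,3,4)
reduced (well bottom): (3,3,4) with a≤c, −a<b≤a
well minimum = a = 3

3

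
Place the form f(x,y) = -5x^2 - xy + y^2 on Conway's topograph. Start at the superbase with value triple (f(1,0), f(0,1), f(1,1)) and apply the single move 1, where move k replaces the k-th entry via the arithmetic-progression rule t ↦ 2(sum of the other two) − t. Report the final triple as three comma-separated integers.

start (-5,1,-5) = (f(1,0),f(0,1),f(1,1))
replace slot 1: 2·(1+(-5)) − (-5) = -3 → (-3,1,-5)

-3,1,-5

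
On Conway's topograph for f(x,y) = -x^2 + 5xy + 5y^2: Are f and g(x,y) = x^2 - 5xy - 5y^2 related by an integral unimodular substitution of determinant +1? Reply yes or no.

D₁ = 45, D₂ = 45
river cycle of f (length 2): (5, 5, -1), (-1, 5, 5)
river cycle of g (length 2): (-5, 5, 1), (1, 5, -5)
cycles differ ⇒ inequivalent

no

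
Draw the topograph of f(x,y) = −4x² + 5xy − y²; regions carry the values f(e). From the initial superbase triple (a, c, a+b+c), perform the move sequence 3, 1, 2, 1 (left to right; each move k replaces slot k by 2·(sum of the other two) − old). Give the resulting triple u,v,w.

start (-4,-1,0) = (f(1,0),f(0,1),f(1,1))
replace slot 3: 2·((-4)+(-1)) − 0 = -10 → (-4,-1,-10)
replace slot 1: 2·((-1)+(-10)) − (-4) = -18 → (-18,-1,-10)
replace slot 2: 2·((-18)+(-10)) − (-1) = -55 → (-18,-55,-10)
replace slot 1: 2·((-55)+(-10)) − (-18) = -112 → (-112,-55,-10)

-112,-55,-10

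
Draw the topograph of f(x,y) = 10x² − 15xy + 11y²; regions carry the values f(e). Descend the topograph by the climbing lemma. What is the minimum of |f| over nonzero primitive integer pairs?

translate: b→5 (≡-15 mod 20), so (10,-15,11)→(10,5,6)
flip: (10,5,6)→(6,-5,10)
reduced (well bottom): (6,-5,10) with a≤c, −a<b≤a
well minimum = a = 6

6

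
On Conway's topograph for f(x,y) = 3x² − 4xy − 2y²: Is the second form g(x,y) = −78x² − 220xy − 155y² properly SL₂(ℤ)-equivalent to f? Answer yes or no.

D₁ = 40, D₂ = 40
river cycle of f (length 6): (-2, 4, 3), (3, 2, -3), (-3, 4, 2), (2, 4, -3), (-3, 2, 3), (3, 4, -2)
river cycle of g (length 6): (-2, 4, 3), (3, 2, -3), (-3, 4, 2), (2, 4, -3), (-3, 2, 3), (3, 4, -2)
cycles coincide ⇒ equivalent

yes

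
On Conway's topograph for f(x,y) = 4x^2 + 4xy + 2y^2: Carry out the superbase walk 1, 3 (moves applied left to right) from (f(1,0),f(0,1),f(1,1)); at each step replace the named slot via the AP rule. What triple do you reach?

start (4,2,10) = (f(1,0),f(0,1),f(1,1))
replace slot 1: 2·(2+10) − 4 = 20 → (20,2,10)
replace slot 3: 2·(20+2) − 10 = 34 → (20,2,34)

20,2,34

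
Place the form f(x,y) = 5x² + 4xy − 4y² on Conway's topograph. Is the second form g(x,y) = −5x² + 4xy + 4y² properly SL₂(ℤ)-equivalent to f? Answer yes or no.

D₁ = 96, D₂ = 96
river cycle of f (length 4): (-4, 4, 5), (5, 6, -3), (-3, 6, 5), (5, 4, -4)
river cycle of g (length 4): (4, 4, -5), (-5, 6, 3), (3, 6, -5), (-5, 4, 4)
cycles differ ⇒ inequivalent

no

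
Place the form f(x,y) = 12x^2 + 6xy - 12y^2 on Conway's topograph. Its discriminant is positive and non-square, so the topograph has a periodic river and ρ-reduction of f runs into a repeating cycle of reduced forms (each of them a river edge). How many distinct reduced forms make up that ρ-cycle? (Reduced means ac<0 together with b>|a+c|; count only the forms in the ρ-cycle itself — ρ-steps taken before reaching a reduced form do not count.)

D = 612, ⌊√D⌋ = 24
river: ρ → (-12,18,6)
river: ρ → (6,18,-12)
river: ρ → (-12,6,12)
river: ρ → (12,18,-6)
river: ρ → (-6,18,12)
river: ρ → (12,6,-12)
ρ-cycle length = 6 (tail of 0 descent steps not counted)

6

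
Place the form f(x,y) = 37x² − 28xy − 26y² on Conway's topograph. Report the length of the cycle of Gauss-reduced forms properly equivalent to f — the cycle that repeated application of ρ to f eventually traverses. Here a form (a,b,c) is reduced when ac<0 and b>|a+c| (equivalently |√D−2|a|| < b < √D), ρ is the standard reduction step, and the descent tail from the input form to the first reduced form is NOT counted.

D = 4632, ⌊√D⌋ = 68
descent: ρ → (-26,28,37)  [lands on river]
river: ρ → (37,46,-17)
river: ρ → (-17,56,22)
river: ρ → (22,32,-41)
river: ρ → (-41,50,13)
river: ρ → (13,54,-33)
river: ρ → (-33,12,34)
river: ρ → (34,56,-11)
river: ρ → (-11,54,39)
river: ρ → (39,24,-26)
ρ-cycle length = 10 (tail of 1 descent step not counted)

10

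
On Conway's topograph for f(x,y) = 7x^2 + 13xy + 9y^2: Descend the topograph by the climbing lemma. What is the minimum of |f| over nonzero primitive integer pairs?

translate: b→-1 (≡13 mod 14), so (7,13,9)→(7,-1,3)
flip: (7,-1,3)→(3,1,7)
reduced (well bottom): (3,1,7) with a≤c, −a<b≤a
well minimum = a = 3

3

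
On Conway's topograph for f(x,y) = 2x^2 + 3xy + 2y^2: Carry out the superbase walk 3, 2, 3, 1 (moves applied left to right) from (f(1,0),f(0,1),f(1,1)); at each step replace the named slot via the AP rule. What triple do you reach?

start (2,2,7) = (f(1,0),f(0,1),f(1,1))
replace slot 3: 2·(2+2) − 7 = 1 → (2,2,1)
replace slot 2: 2·(2+1) − 2 = 4 → (2,4,1)
replace slot 3: 2·(2+4) − 1 = 11 → (2,4,11)
replace slot 1: 2·(4+11) − 2 = 28 → (28,4,11)

28,4,11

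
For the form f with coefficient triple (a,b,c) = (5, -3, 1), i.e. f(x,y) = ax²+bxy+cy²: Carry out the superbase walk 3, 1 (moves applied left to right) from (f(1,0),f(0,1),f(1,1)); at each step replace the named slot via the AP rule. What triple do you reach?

start (5,1,3) = (f(1,0),f(0,1),f(1,1))
replace slot 3: 2·(5+1) − 3 = 9 → (5,1,9)
replace slot 1: 2·(1+9) − 5 = 15 → (15,1,9)

15,1,9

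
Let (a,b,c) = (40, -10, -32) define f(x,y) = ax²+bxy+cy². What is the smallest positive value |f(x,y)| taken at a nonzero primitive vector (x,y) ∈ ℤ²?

descent: ρ → (-32,10,40)  [lands on river]
river: ρ → (40,70,-2)
river: ρ → (-2,70,40)
river: ρ → (40,10,-32)
river: ρ → (-32,54,18)
river: ρ → (18,54,-32)
closes: descent 1, river 6
min |a| on river = 2

2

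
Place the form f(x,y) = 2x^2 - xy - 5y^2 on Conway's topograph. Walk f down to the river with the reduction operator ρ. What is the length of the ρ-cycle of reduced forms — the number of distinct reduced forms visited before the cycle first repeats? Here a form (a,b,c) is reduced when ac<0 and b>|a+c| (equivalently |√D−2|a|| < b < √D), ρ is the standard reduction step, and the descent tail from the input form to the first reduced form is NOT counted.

D = 41, ⌊√D⌋ = 6
descent: ρ → (-5,1,2)
descent: ρ → (2,3,-4)  [lands on river]
river: ρ → (-4,5,1)
river: ρ → (1,5,-4)
river: ρ → (-4,3,2)
river: ρ → (2,5,-2)
river: ρ → (-2,3,4)
river: ρ → (4,5,-1)
river: ρ → (-1,5,4)
river: ρ → (4,3,-2)
river: ρ → (-2,5,2)
ρ-cycle length = 10 (tail of 2 descent steps not counted)

10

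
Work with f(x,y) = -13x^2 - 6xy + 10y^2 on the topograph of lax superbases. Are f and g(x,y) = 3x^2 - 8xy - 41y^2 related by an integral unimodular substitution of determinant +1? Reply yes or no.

D₁ = 556, D₂ = 556
river cycle of f (length 18): (10, 6, -13), (-13, 20, 3), (3, 22, -6), (-6, 14, 15), (15, 16, -5), (-5, 14, 18), (18, 22, -1), (-1, 22, 18), (18, 14, -5), (-5, 16, 15), … (8 more)
river cycle of g (length 18): (3, 22, -6), (-6, 14, 15), (15, 16, -5), (-5, 14, 18), (18, 22, -1), (-1, 22, 18), (18, 14, -5), (-5, 16, 15), (15, 14, -6), (-6, 22, 3), … (8 more)
cycles coincide ⇒ equivalent

yes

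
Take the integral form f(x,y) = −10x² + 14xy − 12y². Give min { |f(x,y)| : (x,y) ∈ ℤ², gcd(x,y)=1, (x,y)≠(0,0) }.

translate: b→6 (≡-14 mod 20), so (10,-14,12)→(10,6,8)
flip: (10,6,8)→(8,-6,10)
reduced (well bottom): (8,-6,10) with a≤c, −a<b≤a
well minimum |f| = |-8| = 8 (negative-definite)

8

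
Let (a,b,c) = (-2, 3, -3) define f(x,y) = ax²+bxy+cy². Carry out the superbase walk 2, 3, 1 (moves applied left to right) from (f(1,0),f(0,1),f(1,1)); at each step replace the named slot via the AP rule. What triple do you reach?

start (-2,-3,-2) = (f(1,0),f(0,1),f(1,1))
replace slot 2: 2·((-2)+(-2)) − (-3) = -5 → (-2,-5,-2)
replace slot 3: 2·((-2)+(-5)) − (-2) = -12 → (-2,-5,-12)
replace slot 1: 2·((-5)+(-12)) − (-2) = -32 → (-32,-5,-12)

-32,-5,-12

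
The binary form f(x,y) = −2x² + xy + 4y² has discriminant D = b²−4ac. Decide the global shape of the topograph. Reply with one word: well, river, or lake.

D = b²−4ac = 1² − 4·(-2)·4 = 33
D > 0 non-square ⇒ indefinite ⇒ periodic river

river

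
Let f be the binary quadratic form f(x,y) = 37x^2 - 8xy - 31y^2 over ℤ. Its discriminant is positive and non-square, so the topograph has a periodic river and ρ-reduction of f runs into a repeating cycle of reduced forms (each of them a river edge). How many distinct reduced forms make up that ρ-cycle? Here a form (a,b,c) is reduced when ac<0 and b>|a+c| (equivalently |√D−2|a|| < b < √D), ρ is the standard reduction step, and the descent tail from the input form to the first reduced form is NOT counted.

D = 4652, ⌊√D⌋ = 68
descent: ρ → (-31,8,37)  [lands on river]
river: ρ → (37,66,-2)
river: ρ → (-2,66,37)
river: ρ → (37,8,-31)
river: ρ → (-31,54,14)
river: ρ → (14,58,-23)
river: ρ → (-23,34,38)
river: ρ → (38,42,-19)
river: ρ → (-19,34,46)
river: ρ → (46,58,-7)
river: ρ → (-7,68,1)
river: ρ → (1,68,-7)
river: ρ → (-7,58,46)
river: ρ → (46,34,-19)
river: ρ → (-19,42,38)
river: ρ → (38,34,-23)
river: ρ → (-23,58,14)
river: ρ → (14,54,-31)
ρ-cycle length = 18 (tail of 1 descent step not counted)

18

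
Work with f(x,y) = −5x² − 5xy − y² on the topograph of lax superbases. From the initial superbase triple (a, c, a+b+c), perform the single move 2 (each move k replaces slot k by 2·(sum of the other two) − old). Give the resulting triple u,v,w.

start (-5,-1,-11) = (f(1,0),f(0,1),f(1,1))
replace slot 2: 2·((-5)+(-11)) − (-1) = -31 → (-5,-31,-11)

-5,-31,-11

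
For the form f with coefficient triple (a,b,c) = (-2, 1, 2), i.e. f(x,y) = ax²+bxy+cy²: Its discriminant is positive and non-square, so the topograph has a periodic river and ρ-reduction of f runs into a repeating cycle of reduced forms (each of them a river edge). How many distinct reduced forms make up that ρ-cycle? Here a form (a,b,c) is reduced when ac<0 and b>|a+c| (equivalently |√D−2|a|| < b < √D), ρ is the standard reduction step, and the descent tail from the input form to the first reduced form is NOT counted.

D = 17, ⌊√D⌋ = 4
river: ρ → (2,3,-1)
river: ρ → (-1,3,2)
river: ρ → (2,1,-2)
river: ρ → (-2,3,1)
river: ρ → (1,3,-2)
river: ρ → (-2,1,2)
ρ-cycle length = 6 (tail of 0 descent steps not counted)

6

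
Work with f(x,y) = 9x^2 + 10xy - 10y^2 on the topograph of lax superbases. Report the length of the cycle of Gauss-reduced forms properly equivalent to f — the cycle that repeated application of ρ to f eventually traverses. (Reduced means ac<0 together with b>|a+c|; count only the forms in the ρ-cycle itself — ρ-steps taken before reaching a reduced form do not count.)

D = 460, ⌊√D⌋ = 21
river: ρ → (-10,10,9)
river: ρ → (9,8,-11)
river: ρ → (-11,14,6)
river: ρ → (6,10,-15)
river: ρ → (-15,20,1)
river: ρ → (1,20,-15)
river: ρ → (-15,10,6)
river: ρ → (6,14,-11)
river: ρ → (-11,8,9)
river: ρ → (9,10,-10)
ρ-cycle length = 10 (tail of 0 descent steps not counted)

10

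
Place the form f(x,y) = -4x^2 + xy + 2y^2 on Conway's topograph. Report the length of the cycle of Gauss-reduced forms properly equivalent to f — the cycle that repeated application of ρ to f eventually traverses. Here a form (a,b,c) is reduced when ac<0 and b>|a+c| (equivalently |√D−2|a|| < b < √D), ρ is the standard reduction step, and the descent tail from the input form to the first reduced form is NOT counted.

D = 33, ⌊√D⌋ = 5
descent: ρ → (2,3,-3)  [lands on river]
river: ρ → (-3,3,2)
river: ρ → (2,5,-1)
river: ρ → (-1,5,2)
ρ-cycle length = 4 (tail of 1 descent step not counted)

4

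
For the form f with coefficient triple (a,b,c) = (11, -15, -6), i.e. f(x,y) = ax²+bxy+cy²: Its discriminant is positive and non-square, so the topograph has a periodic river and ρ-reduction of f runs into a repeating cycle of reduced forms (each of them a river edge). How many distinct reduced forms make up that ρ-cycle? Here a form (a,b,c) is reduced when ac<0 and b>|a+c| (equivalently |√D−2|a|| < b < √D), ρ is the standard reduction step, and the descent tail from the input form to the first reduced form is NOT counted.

D = 489, ⌊√D⌋ = 22
descent: ρ → (-6,15,11)  [lands on river]
river: ρ → (11,7,-10)
river: ρ → (-10,13,8)
river: ρ → (8,19,-4)
river: ρ → (-4,21,3)
river: ρ → (3,21,-4)
river: ρ → (-4,19,8)
river: ρ → (8,13,-10)
river: ρ → (-10,7,11)
river: ρ → (11,15,-6)
river: ρ → (-6,21,2)
river: ρ → (2,19,-16)
river: ρ → (-16,13,5)
river: ρ → (5,17,-10)
river: ρ → (-10,3,12)
river: ρ → (12,21,-1)
river: ρ → (-1,21,12)
river: ρ → (12,3,-10)
river: ρ → (-10,17,5)
river: ρ → (5,13,-16)
river: ρ → (-16,19,2)
river: ρ → (2,21,-6)
ρ-cycle length = 22 (tail of 1 descent step not counted)

22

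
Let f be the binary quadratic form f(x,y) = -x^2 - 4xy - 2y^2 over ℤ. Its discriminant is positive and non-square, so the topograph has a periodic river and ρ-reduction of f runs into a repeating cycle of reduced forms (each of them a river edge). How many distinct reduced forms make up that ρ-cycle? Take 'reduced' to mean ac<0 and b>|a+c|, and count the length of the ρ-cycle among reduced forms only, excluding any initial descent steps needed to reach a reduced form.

D = 8, ⌊√D⌋ = 2
descent: ρ → (-2,0,1)
descent: ρ → (1,2,-1)  [lands on river]
river: ρ → (-1,2,1)
ρ-cycle length = 2 (tail of 2 descent steps not counted)

2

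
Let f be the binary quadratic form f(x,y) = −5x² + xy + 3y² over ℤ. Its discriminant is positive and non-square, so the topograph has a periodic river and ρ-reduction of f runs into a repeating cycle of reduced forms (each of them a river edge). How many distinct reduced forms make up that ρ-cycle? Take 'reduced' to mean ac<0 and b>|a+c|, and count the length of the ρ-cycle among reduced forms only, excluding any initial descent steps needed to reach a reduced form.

D = 61, ⌊√D⌋ = 7
descent: ρ → (3,5,-3)  [lands on river]
river: ρ → (-3,7,1)
river: ρ → (1,7,-3)
river: ρ → (-3,5,3)
river: ρ → (3,7,-1)
river: ρ → (-1,7,3)
ρ-cycle length = 6 (tail of 1 descent step not counted)

6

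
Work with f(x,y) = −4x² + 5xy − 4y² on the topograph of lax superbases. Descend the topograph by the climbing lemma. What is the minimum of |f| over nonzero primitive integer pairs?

translate: b→3 (≡-5 mod 8), so (4,-5,4)→(4,3,3)
flip: (4,3,3)→(3,-3,4)
translate: b→3 (≡-3 mod 6), so (3,-3,4)→(3,3,4)
reduced (well bottom): (3,3,4) with a≤c, −a<b≤a
well minimum |f| = |-3| = 3 (negative-definite)

3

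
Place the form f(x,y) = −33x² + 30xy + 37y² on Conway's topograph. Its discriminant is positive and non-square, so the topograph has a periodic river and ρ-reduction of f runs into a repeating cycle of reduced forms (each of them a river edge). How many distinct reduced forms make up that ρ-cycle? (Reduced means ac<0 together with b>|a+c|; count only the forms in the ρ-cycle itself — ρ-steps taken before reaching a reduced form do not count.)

D = 5784, ⌊√D⌋ = 76
river: ρ → (37,44,-26)
river: ρ → (-26,60,21)
river: ρ → (21,66,-17)
river: ρ → (-17,70,13)
river: ρ → (13,60,-42)
river: ρ → (-42,24,31)
river: ρ → (31,38,-35)
river: ρ → (-35,32,34)
river: ρ → (34,36,-33)
river: ρ → (-33,30,37)
ρ-cycle length = 10 (tail of 0 descent steps not counted)

10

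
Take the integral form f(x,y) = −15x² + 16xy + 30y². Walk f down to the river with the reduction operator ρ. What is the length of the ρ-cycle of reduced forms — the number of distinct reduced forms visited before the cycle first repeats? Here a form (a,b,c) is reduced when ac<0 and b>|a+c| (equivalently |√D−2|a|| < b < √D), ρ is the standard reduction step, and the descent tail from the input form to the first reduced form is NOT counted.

D = 2056, ⌊√D⌋ = 45
river: ρ → (30,44,-1)
river: ρ → (-1,44,30)
river: ρ → (30,16,-15)
river: ρ → (-15,44,2)
river: ρ → (2,44,-15)
river: ρ → (-15,16,30)
ρ-cycle length = 6 (tail of 0 descent steps not counted)

6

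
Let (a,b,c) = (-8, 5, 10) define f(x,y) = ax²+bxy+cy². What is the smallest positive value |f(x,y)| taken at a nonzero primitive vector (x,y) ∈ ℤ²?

river: ρ → (10,15,-3)
river: ρ → (-3,15,10)
river: ρ → (10,5,-8)
river: ρ → (-8,11,7)
river: ρ → (7,17,-2)
river: ρ → (-2,15,15)
river: ρ → (15,15,-2)
river: ρ → (-2,17,7)
river: ρ → (7,11,-8)
river: ρ → (-8,5,10)
closes: descent 0, river 10
min |a| on river = 2

2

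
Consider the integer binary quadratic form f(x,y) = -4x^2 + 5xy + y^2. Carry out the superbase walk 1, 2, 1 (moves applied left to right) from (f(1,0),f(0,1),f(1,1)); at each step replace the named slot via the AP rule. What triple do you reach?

start (-4,1,2) = (f(1,0),f(0,1),f(1,1))
replace slot 1: 2·(1+2) − (-4) = 10 → (10,1,2)
replace slot 2: 2·(10+2) − 1 = 23 → (10,23,2)
replace slot 1: 2·(23+2) − 10 = 40 → (40,23,2)

40,23,2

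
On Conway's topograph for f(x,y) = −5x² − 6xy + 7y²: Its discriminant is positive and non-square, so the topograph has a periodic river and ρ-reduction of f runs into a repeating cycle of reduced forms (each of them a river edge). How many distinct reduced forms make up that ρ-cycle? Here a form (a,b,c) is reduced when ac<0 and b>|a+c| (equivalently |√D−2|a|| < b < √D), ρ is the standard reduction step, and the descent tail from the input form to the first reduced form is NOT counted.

D = 176, ⌊√D⌋ = 13
descent: ρ → (7,6,-5)  [lands on river]
river: ρ → (-5,4,8)
river: ρ → (8,12,-1)
river: ρ → (-1,12,8)
river: ρ → (8,4,-5)
river: ρ → (-5,6,7)
river: ρ → (7,8,-4)
river: ρ → (-4,8,7)
ρ-cycle length = 8 (tail of 1 descent step not counted)

8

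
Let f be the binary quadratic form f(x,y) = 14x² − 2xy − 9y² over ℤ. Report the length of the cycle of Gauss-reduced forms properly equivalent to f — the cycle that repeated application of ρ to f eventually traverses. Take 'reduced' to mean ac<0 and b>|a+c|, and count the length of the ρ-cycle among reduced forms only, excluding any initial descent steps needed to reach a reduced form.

D = 508, ⌊√D⌋ = 22
descent: ρ → (-9,20,3)  [lands on river]
river: ρ → (3,22,-2)
river: ρ → (-2,22,3)
river: ρ → (3,20,-9)
river: ρ → (-9,16,7)
river: ρ → (7,12,-13)
river: ρ → (-13,14,6)
river: ρ → (6,22,-1)
river: ρ → (-1,22,6)
river: ρ → (6,14,-13)
river: ρ → (-13,12,7)
river: ρ → (7,16,-9)
ρ-cycle length = 12 (tail of 1 descent step not counted)

12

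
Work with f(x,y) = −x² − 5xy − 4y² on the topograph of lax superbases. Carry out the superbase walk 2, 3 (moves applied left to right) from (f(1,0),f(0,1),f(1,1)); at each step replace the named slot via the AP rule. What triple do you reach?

start (-1,-4,-10) = (f(1,0),f(0,1),f(1,1))
replace slot 2: 2·((-1)+(-10)) − (-4) = -18 → (-1,-18,-10)
replace slot 3: 2·((-1)+(-18)) − (-10) = -28 → (-1,-18,-28)

-1,-18,-28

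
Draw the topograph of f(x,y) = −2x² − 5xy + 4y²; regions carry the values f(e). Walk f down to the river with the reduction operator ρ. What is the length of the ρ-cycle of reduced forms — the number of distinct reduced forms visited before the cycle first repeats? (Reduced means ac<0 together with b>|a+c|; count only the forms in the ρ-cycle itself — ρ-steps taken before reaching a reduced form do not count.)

D = 57, ⌊√D⌋ = 7
descent: ρ → (4,5,-2)  [lands on river]
river: ρ → (-2,7,1)
river: ρ → (1,7,-2)
river: ρ → (-2,5,4)
river: ρ → (4,3,-3)
river: ρ → (-3,3,4)
ρ-cycle length = 6 (tail of 1 descent step not counted)

6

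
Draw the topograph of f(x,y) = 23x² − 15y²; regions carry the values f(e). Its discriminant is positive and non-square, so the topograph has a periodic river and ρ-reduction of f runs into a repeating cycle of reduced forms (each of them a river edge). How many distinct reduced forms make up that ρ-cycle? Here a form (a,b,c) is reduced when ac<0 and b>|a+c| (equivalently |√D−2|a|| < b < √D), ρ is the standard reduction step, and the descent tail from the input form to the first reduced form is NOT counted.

D = 1380, ⌊√D⌋ = 37
descent: ρ → (-15,30,8)  [lands on river]
river: ρ → (8,34,-7)
river: ρ → (-7,36,3)
river: ρ → (3,36,-7)
river: ρ → (-7,34,8)
river: ρ → (8,30,-15)
ρ-cycle length = 6 (tail of 1 descent step not counted)

6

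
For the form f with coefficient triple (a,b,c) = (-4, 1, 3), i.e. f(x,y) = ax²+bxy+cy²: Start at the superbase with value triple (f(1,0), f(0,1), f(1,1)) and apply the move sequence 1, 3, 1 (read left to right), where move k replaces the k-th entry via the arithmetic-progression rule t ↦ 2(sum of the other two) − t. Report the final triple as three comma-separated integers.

start (-4,3,0) = (f(1,0),f(0,1),f(1,1))
replace slot 1: 2·(3+0) − (-4) = 10 → (10,3,0)
replace slot 3: 2·(10+3) − 0 = 26 → (10,3,26)
replace slot 1: 2·(3+26) − 10 = 48 → (48,3,26)

48,3,26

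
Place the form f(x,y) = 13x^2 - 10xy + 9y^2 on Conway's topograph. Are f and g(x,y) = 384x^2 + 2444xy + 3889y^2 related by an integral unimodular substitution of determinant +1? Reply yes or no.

D₁ = -368, D₂ = -368
f: flip: (13,-10,9)→(9,10,13)
f: translate: b→-8 (≡10 mod 18), so (9,10,13)→(9,-8,12)
f: reduced (well bottom): (9,-8,12) with a≤c, −a<b≤a
g: translate: b→140 (≡2444 mod 768), so (384,2444,3889)→(384,140,13)
g: flip: (384,140,13)→(13,-140,384)
g: translate: b→-10 (≡-140 mod 26), so (13,-140,384)→(13,-10,9)
g: flip: (13,-10,9)→(9,10,13)
g: translate: b→-8 (≡10 mod 18), so (9,10,13)→(9,-8,12)
g: reduced (well bottom): (9,-8,12) with a≤c, −a<b≤a
reduced forms (9, -8, 12) vs (9, -8, 12) ⇒ equivalent

yes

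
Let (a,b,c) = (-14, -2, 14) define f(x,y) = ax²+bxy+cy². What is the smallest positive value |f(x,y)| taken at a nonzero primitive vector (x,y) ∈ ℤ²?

descent: ρ → (14,2,-14)  [lands on river]
river: ρ → (-14,26,2)
river: ρ → (2,26,-14)
river: ρ → (-14,2,14)
river: ρ → (14,26,-2)
river: ρ → (-2,26,14)
closes: descent 1, river 6
min |a| on river = 2

2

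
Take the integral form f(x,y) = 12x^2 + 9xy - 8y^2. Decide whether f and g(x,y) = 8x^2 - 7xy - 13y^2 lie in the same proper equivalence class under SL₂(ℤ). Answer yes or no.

D₁ = 465, D₂ = 465
river cycle of f (length 10): (-8, 7, 13), (13, 19, -2), (-2, 21, 3), (3, 21, -2), (-2, 19, 13), (13, 7, -8), (-8, 9, 12), (12, 15, -5), (-5, 15, 12), (12, 9, -8)
river cycle of g (length 10): (-13, 7, 8), (8, 9, -12), (-12, 15, 5), (5, 15, -12), (-12, 9, 8), (8, 7, -13), (-13, 19, 2), (2, 21, -3), (-3, 21, 2), (2, 19, -13)
cycles differ ⇒ inequivalent

no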